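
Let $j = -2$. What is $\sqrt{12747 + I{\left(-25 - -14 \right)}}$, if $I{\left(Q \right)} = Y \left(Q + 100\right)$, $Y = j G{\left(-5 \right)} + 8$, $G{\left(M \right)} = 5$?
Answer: $\sqrt{12569} \approx 112.11$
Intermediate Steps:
$Y = -2$ ($Y = \left(-2\right) 5 + 8 = -10 + 8 = -2$)
$I{\left(Q \right)} = -200 - 2 Q$ ($I{\left(Q \right)} = - 2 \left(Q + 100\right) = - 2 \left(100 + Q\right) = -200 - 2 Q$)
$\sqrt{12747 + I{\left(-25 - -14 \right)}} = \sqrt{12747 - \left(200 + 2 \left(-25 - -14\right)\right)} = \sqrt{12747 - \left(200 + 2 \left(-25 + 14\right)\right)} = \sqrt{12747 - 178} = \sqrt{12569}$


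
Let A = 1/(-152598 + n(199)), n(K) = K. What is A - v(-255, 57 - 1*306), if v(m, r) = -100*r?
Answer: -3794735101/152399 ≈ -24900.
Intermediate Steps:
A = -1/152399 (A = 1/(-152598 + 199) = 1/(-152399) = -1/152399 ≈ -6.5617e-6)
A - v(-255, 57 - 1*306) = -1/152399 - (-100)*(57 - 1*306) = -1/152399 - (-100)*(57 - 306) = -1/152399 - (-100)*(-249) = -1/152399 - 1*24900 = -1/152399 - 24900 = -3794735101/152399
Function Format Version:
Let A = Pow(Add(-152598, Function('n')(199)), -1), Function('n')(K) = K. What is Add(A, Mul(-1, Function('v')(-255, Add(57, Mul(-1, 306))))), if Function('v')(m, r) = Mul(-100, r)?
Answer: Rational(-3794735101, 152399) ≈ -24900.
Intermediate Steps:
A = Rational(-1, 152399) (A = Pow(Add(-152598, 199), -1) = Pow(-152399, -1) = Rational(-1, 152399) ≈ -6.5617e-6)
Add(A, Mul(-1, Function('v')(-255, Add(57, Mul(-1, 306))))) = Add(Rational(-1, 152399), Mul(-1, Mul(-100, Add(57, Mul(-1, 306))))) = Add(Rational(-1, 152399), Mul(-1, Mul(-100, Add(57, -306)))) = Add(Rational(-1, 152399), Mul(-1, Mul(-100, -249))) = Add(Rational(-1, 152399), Mul(-1, 24900)) = Add(Rational(-1, 152399), -24900) = Rational(-3794735101, 152399)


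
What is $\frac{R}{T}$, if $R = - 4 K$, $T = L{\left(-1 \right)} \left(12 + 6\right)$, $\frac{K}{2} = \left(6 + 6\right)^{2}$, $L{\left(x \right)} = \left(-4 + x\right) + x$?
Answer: $\frac{32}{3} \approx 10.667$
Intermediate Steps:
$L{\left(x \right)} = -4 + 2 x$
$K = 288$ ($K = 2 \left(6 + 6\right)^{2} = 2 \cdot 12^{2} = 2 \cdot 144 = 288$)
$T = -108$ ($T = \left(-4 + 2 \left(-1\right)\right) \left(12 + 6\right) = \left(-4 - 2\right) 18 = \left(-6\right) 18 = -108$)
$R = -1152$ ($R = \left(-4\right) 288 = -1152$)
$\frac{R}{T} = - \frac{1152}{-108} = \left(-1152\right) \left(- \frac{1}{108}\right) = \frac{32}{3}$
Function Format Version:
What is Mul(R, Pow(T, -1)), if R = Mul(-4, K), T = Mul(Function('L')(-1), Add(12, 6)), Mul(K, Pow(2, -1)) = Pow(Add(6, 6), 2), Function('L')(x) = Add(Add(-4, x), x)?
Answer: Rational(32, 3) ≈ 10.667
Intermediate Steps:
Function('L')(x) = Add(-4, Mul(2, x))
K = 288 (K = Mul(2, Pow(Add(6, 6), 2)) = Mul(2, Pow(12, 2)) = Mul(2, 144) = 288)
T = -108 (T = Mul(Add(-4, Mul(2, -1)), Add(12, 6)) = Mul(Add(-4, -2), 18) = Mul(-6, 18) = -108)
R = -1152 (R = Mul(-4, 288) = -1152)
Mul(R, Pow(T, -1)) = Mul(-1152, Pow(-108, -1)) = Mul(-1152, Rational(-1, 108)) = Rational(32, 3)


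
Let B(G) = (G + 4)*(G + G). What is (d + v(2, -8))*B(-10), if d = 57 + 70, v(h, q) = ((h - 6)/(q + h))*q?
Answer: 14600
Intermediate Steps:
v(h, q) = q*(-6 + h)/(h + q) (v(h, q) = ((-6 + h)/(h + q))*q = q*(-6 + h)/(h + q))
B(G) = 2*G*(4 + G) (B(G) = (4 + G)*(2*G) = 2*G*(4 + G))
d = 127
(d + v(2, -8))*B(-10) = (127 - 8*(-6 + 2)/(2 - 8))*(2*(-10)*(4 - 10)) = (127 - 8*(-4)/(-6))*(2*(-10)*(-6)) = (127 - 8*(-1/6)*(-4))*120 = (127 - 16/3)*120 = (365/3)*120 = 14600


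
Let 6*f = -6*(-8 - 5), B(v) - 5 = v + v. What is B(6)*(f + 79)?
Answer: 1564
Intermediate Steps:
B(v) = 5 + 2*v (B(v) = 5 + (v + v) = 5 + 2*v)
f = 13 (f = (-6*(-8 - 5))/6 = (-6*(-13))/6 = (⅙)*78 = 13)
B(6)*(f + 79) = (5 + 2*6)*(13 + 79) = (5 + 12)*92 = 17*92 = 1564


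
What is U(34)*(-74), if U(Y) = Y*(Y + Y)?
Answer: -171088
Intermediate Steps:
U(Y) = 2*Y² (U(Y) = Y*(2*Y) = 2*Y²)
U(34)*(-74) = (2*34²)*(-74) = (2*1156)*(-74) = 2312*(-74) = -171088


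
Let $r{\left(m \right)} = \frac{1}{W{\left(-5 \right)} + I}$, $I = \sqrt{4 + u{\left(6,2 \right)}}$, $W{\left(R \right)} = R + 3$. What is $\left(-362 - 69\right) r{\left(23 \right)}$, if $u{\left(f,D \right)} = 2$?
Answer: $-431 - \frac{431 \sqrt{6}}{2} \approx -958.87$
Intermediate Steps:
$W{\left(R \right)} = 3 + R$
$I = \sqrt{6}$ ($I = \sqrt{4 + 2} = \sqrt{6} \approx 2.4495$)
$r{\left(m \right)} = \frac{1}{-2 + \sqrt{6}}$ ($r{\left(m \right)} = \frac{1}{\left(3 - 5\right) + \sqrt{6}} = \frac{1}{-2 + \sqrt{6}}$)
$\left(-362 - 69\right) r{\left(23 \right)} = \left(-362 - 69\right) \left(1 + \frac{\sqrt{6}}{2}\right) = - 431 \left(1 + \frac{\sqrt{6}}{2}\right) = -431 - \frac{431 \sqrt{6}}{2}$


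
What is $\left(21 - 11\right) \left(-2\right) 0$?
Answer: $0$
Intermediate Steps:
$\left(21 - 11\right) \left(-2\right) 0 = 10 \left(-2\right) 0 = \left(-20\right) 0 = 0$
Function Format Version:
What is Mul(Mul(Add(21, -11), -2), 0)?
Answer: 0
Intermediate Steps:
Mul(Mul(Add(21, -11), -2), 0) = Mul(Mul(10, -2), 0) = Mul(-20, 0) = 0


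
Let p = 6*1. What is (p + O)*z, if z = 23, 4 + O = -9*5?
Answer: -989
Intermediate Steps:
O = -49 (O = -4 - 9*5 = -4 - 45 = -49)
p = 6
(p + O)*z = (6 - 49)*23 = -43*23 = -989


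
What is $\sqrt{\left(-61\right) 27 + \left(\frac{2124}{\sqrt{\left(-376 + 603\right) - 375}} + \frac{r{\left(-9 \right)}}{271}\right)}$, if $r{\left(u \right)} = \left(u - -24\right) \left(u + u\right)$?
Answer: $\frac{3 \sqrt{-18410083377 - 320643406 i \sqrt{37}}}{10027} \approx 2.1474 - 40.652 i$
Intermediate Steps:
$r{\left(u \right)} = 2 u \left(24 + u\right)$ ($r{\left(u \right)} = \left(u + 24\right) 2 u = \left(24 + u\right) 2 u = 2 u \left(24 + u\right)$)
$\sqrt{\left(-61\right) 27 + \left(\frac{2124}{\sqrt{\left(-376 + 603\right) - 375}} + \frac{r{\left(-9 \right)}}{271}\right)} = \sqrt{\left(-61\right) 27 + \left(\frac{2124}{\sqrt{\left(-376 + 603\right) - 375}} + \frac{2 \left(-9\right) \left(24 - 9\right)}{271}\right)} = \sqrt{-1647 + \left(\frac{2124}{\sqrt{227 - 375}} + 2 \left(-9\right) 15 \cdot \frac{1}{271}\right)} = \sqrt{-1647 + \left(\frac{2124}{\sqrt{-148}} - \frac{270}{271}\right)} = \sqrt{-1647 - \left(\frac{270}{271} - \frac{2124}{2 i \sqrt{37}}\right)} = \sqrt{-1647 - \left(\frac{270}{271} - 2124 \left(- \frac{i \sqrt{37}}{74}\right)\right)} = \sqrt{-1647 - \left(\frac{270}{271} + \frac{1062 i \sqrt{37}}{37}\right)} = \sqrt{- \frac{446607}{271} - \frac{1062 i \sqrt{37}}{37}}$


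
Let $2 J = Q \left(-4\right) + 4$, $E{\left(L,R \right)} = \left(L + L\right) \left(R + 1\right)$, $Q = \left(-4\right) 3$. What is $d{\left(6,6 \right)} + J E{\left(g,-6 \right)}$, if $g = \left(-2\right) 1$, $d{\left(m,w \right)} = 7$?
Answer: $527$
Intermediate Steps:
$Q = -12$
$g = -2$
$E{\left(L,R \right)} = 2 L \left(1 + R\right)$
$J = 26$ ($J = \frac{\left(-12\right) \left(-4\right) + 4}{2} = \frac{48 + 4}{2} = \frac{1}{2} \cdot 52 = 26$)
$d{\left(6,6 \right)} + J E{\left(g,-6 \right)} = 7 + 26 \cdot 2 \left(-2\right) \left(1 - 6\right) = 7 + 26 \cdot 2 \left(-2\right) \left(-5\right) = 7 + 26 \cdot 20 = 7 + 520 = 527$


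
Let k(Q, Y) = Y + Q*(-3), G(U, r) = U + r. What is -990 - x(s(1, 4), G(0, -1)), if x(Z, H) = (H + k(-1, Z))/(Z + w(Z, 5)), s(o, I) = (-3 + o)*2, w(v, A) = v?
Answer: -3961/4 ≈ -990.25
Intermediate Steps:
k(Q, Y) = Y - 3*Q
s(o, I) = -6 + 2*o
x(Z, H) = (3 + H + Z)/(2*Z) (x(Z, H) = (H + (Z - 3*(-1)))/(Z + Z) = (H + (Z + 3))/((2*Z)) = (H + (3 + Z))*(1/(2*Z)) = (3 + H + Z)*(1/(2*Z)) = (3 + H + Z)/(2*Z))
-990 - x(s(1, 4), G(0, -1)) = -990 - (3 + (0 - 1) + (-6 + 2*1))/(2*(-6 + 2*1)) = -990 - (3 - 1 + (-6 + 2))/(2*(-6 + 2)) = -990 - (3 - 1 - 4)/(2*(-4)) = -990 - (-1)*(-2)/(2*4) = -990 - 1*1/4 = -990 - 1/4 = -3961/4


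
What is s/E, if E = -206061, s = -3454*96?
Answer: 110528/68687 ≈ 1.6092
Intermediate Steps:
s = -331584
s/E = -331584/(-206061) = -331584*(-1/206061) = 110528/68687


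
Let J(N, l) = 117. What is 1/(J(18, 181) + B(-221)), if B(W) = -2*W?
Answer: 1/559 ≈ 0.0017889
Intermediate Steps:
1/(J(18, 181) + B(-221)) = 1/(117 - 2*(-221)) = 1/(117 + 442) = 1/559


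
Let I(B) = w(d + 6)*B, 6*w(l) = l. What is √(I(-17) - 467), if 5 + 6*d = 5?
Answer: 22*I ≈ 22.0*I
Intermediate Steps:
d = 0 (d = -⅚ + (⅙)*5 = -⅚ + ⅚ = 0)
w(l) = l/6
I(B) = B (I(B) = ((0 + 6)/6)*B = ((⅙)*6)*B = 1*B = B)
√(I(-17) - 467) = √(-17 - 467) = √(-484) = 22*I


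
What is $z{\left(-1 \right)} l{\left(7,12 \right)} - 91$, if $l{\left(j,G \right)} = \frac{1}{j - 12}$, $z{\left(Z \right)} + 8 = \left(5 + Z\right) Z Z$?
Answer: $- \frac{451}{5} \approx -90.2$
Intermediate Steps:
$z{\left(Z \right)} = -8 + Z^{2} \left(5 + Z\right)$ ($z{\left(Z \right)} = -8 + \left(5 + Z\right) Z Z = -8 + \left(5 + Z\right) Z^{2} = -8 + Z^{2} \left(5 + Z\right)$)
$l{\left(j,G \right)} = \frac{1}{-12 + j}$
$z{\left(-1 \right)} l{\left(7,12 \right)} - 91 = \frac{-8 + \left(-1\right)^{3} + 5 \left(-1\right)^{2}}{-12 + 7} - 91 = \frac{-8 - 1 + 5 \cdot 1}{-5} - 91 = \left(-8 - 1 + 5\right) \left(- \frac{1}{5}\right) - 91 = \left(-4\right) \left(- \frac{1}{5}\right) - 91 = \frac{4}{5} - 91 = - \frac{451}{5}$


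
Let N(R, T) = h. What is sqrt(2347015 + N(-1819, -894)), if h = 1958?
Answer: 33*sqrt(2157) ≈ 1532.6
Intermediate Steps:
N(R, T) = 1958
sqrt(2347015 + N(-1819, -894)) = sqrt(2347015 + 1958) = sqrt(2348973) = 33*sqrt(2157)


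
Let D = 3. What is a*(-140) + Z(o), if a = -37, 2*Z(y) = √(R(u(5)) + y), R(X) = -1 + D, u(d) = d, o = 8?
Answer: 5180 + √10/2 ≈ 5181.6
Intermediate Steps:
R(X) = 2 (R(X) = -1 + 3 = 2)
Z(y) = √(2 + y)/2
a*(-140) + Z(o) = -37*(-140) + √(2 + 8)/2 = 5180 + √10/2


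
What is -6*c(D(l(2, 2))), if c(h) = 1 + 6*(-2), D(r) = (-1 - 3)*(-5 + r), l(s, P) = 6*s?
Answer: 66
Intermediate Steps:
D(r) = 20 - 4*r (D(r) = -4*(-5 + r) = 20 - 4*r)
c(h) = -11 (c(h) = 1 - 12 = -11)
-6*c(D(l(2, 2))) = -6*(-11) = 66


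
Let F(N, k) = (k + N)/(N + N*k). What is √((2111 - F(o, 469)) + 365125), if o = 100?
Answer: √8112242972570/4700 ≈ 606.00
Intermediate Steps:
F(N, k) = (N + k)/(N + N*k)
√((2111 - F(o, 469)) + 365125) = √((2111 - (100 + 469)/(100*(1 + 469))) + 365125) = √((2111 - 569/(100*470)) + 365125) = √((2111 - 1*569/47000) + 365125) = √((2111 - 569/47000) + 365125) = √(99216431/47000 + 365125) = √(17260091431/47000) = √8112242972570/4700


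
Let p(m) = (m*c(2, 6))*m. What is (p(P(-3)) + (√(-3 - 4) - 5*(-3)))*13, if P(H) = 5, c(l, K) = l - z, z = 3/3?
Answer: 520 + 13*I*√7 ≈ 520.0 + 34.395*I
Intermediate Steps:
z = 1 (z = 3*(⅓) = 1)
c(l, K) = -1 + l (c(l, K) = l - 1*1 = l - 1 = -1 + l)
p(m) = m² (p(m) = (m*(-1 + 2))*m = (m*1)*m = m*m = m²)
(p(P(-3)) + (√(-3 - 4) - 5*(-3)))*13 = (5² + (√(-3 - 4) - 5*(-3)))*13 = (25 + (√(-7) + 15))*13 = (25 + (I*√7 + 15))*13 = (25 + (15 + I*√7))*13 = (40 + I*√7)*13 = 520 + 13*I*√7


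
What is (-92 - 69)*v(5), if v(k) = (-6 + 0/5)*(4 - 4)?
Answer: 0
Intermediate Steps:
v(k) = 0 (v(k) = (-6 + 0*(⅕))*0 = (-6 + 0)*0 = -6*0 = 0)
(-92 - 69)*v(5) = (-92 - 69)*0 = -161*0 = 0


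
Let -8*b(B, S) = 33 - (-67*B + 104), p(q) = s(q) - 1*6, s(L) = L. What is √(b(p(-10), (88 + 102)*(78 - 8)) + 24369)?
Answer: √392190/4 ≈ 156.56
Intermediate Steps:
p(q) = -6 + q (p(q) = q - 1*6 = q - 6 = -6 + q)
b(B, S) = 71/8 - 67*B/8 (b(B, S) = -(33 - (-67*B + 104))/8 = -(33 - (104 - 67*B))/8 = -(33 + (-104 + 67*B))/8 = -(-71 + 67*B)/8 = 71/8 - 67*B/8)
√(b(p(-10), (88 + 102)*(78 - 8)) + 24369) = √((71/8 - 67*(-6 - 10)/8) + 24369) = √((71/8 - 67/8*(-16)) + 24369) = √((71/8 + 134) + 24369) = √(1143/8 + 24369) = √(196095/8) = √392190/4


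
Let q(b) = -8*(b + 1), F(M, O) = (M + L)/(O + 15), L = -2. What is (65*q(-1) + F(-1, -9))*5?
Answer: -5/2 ≈ -2.5000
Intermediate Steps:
F(M, O) = (-2 + M)/(15 + O) (F(M, O) = (M - 2)/(O + 15) = (-2 + M)/(15 + O))
q(b) = -8 - 8*b (q(b) = -8*(1 + b) = -8 - 8*b)
(65*q(-1) + F(-1, -9))*5 = (65*(-8 - 8*(-1)) + (-2 - 1)/(15 - 9))*5 = (65*(-8 + 8) - 3/6)*5 = (65*0 + (⅙)*(-3))*5 = (0 - ½)*5 = -½*5 = -5/2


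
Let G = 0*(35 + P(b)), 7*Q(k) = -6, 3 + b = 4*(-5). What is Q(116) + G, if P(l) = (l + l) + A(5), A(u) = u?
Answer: -6/7 ≈ -0.85714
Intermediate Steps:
b = -23 (b = -3 + 4*(-5) = -3 - 20 = -23)
Q(k) = -6/7 (Q(k) = (⅐)*(-6) = -6/7)
P(l) = 5 + 2*l (P(l) = (l + l) + 5 = 2*l + 5 = 5 + 2*l)
G = 0 (G = 0*(35 + (5 + 2*(-23))) = 0*(35 + (5 - 46)) = 0*(35 - 41) = 0*(-6) = 0)
Q(116) + G = -6/7 + 0 = -6/7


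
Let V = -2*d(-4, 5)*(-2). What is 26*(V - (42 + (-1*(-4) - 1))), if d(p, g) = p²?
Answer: 494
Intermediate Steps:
V = 64 (V = -2*(-4)²*(-2) = -2*16*(-2) = -32*(-2) = 64)
26*(V - (42 + (-1*(-4) - 1))) = 26*(64 - (42 + (-1*(-4) - 1))) = 26*(64 - (42 + (4 - 1))) = 26*(64 - (42 + 3)) = 26*(64 - 1*45) = 26*(64 - 45) = 26*19 = 494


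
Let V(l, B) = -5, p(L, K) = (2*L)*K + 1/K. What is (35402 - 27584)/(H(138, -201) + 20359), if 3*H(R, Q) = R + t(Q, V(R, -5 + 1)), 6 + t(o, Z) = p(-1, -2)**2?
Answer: 93816/244885 ≈ 0.38310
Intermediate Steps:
p(L, K) = 1/K + 2*K*L (p(L, K) = 2*K*L + 1/K = 1/K + 2*K*L)
t(o, Z) = 25/4 (t(o, Z) = -6 + (1/(-2) + 2*(-2)*(-1))**2 = -6 + (-1/2 + 4)**2 = -6 + (7/2)**2 = -6 + 49/4 = 25/4)
H(R, Q) = 25/12 + R/3 (H(R, Q) = (R + 25/4)/3 = (25/4 + R)/3 = 25/12 + R/3)
(35402 - 27584)/(H(138, -201) + 20359) = (35402 - 27584)/((25/12 + (1/3)*138) + 20359) = 7818/((25/12 + 46) + 20359) = 7818/(577/12 + 20359) = 7818/(244885/12) = 7818*(12/244885) = 93816/244885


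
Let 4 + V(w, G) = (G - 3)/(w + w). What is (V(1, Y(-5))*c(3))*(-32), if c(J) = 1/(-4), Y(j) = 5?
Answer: -24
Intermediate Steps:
c(J) = -¼
V(w, G) = -4 + (-3 + G)/(2*w) (V(w, G) = -4 + (G - 3)/(w + w) = -4 + (-3 + G)/((2*w)) = -4 + (-3 + G)*(1/(2*w)) = -4 + (-3 + G)/(2*w))
(V(1, Y(-5))*c(3))*(-32) = (((½)*(-3 + 5 - 8*1)/1)*(-¼))*(-32) = (((½)*1*(-3 + 5 - 8))*(-¼))*(-32) = (((½)*1*(-6))*(-¼))*(-32) = -3*(-¼)*(-32) = (¾)*(-32) = -24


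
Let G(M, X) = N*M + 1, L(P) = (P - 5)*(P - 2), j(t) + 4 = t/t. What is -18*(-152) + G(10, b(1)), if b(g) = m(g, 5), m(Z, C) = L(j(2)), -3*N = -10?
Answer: 8311/3 ≈ 2770.3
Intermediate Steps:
j(t) = -3 (j(t) = -4 + t/t = -4 + 1 = -3)
N = 10/3 (N = -⅓*(-10) = 10/3 ≈ 3.3333)
L(P) = (-5 + P)*(-2 + P)
m(Z, C) = 40 (m(Z, C) = 10 + (-3)² - 7*(-3) = 10 + 9 + 21 = 40)
b(g) = 40
G(M, X) = 1 + 10*M/3 (G(M, X) = 10*M/3 + 1 = 1 + 10*M/3)
-18*(-152) + G(10, b(1)) = -18*(-152) + (1 + (10/3)*10) = 2736 + (1 + 100/3) = 2736 + 103/3 = 8311/3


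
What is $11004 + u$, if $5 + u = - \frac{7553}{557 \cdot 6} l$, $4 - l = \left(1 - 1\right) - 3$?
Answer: $\frac{36705787}{3342} \approx 10983.0$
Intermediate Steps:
$l = 7$ ($l = 4 - \left(\left(1 - 1\right) - 3\right) = 4 - \left(0 - 3\right) = 4 - -3 = 4 + 3 = 7$)
$u = - \frac{69581}{3342}$ ($u = -5 + - \frac{7553}{557 \cdot 6} \cdot 7 = -5 + - \frac{7553}{3342} \cdot 7 = -5 + \left(-7553\right) \frac{1}{3342} \cdot 7 = -5 - \frac{52871}{3342} = - \frac{69581}{3342} \approx -20.82$)
$11004 + u = 11004 - \frac{69581}{3342} = \frac{36705787}{3342}$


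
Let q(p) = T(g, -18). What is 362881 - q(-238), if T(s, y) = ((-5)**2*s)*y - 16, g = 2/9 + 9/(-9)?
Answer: 362547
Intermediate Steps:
g = -7/9 (g = 2*(1/9) + 9*(-1/9) = 2/9 - 1 = -7/9 ≈ -0.77778)
T(s, y) = -16 + 25*s*y (T(s, y) = (25*s)*y - 16 = 25*s*y - 16 = -16 + 25*s*y)
q(p) = 334 (q(p) = -16 + 25*(-7/9)*(-18) = -16 + 350 = 334)
362881 - q(-238) = 362881 - 1*334 = 362881 - 334 = 362547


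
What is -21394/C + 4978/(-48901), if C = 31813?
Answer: -1204553108/1555687513 ≈ -0.77429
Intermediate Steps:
-21394/C + 4978/(-48901) = -21394/31813 + 4978/(-48901) = -21394*1/31813 + 4978*(-1/48901) = -21394/31813 - 4978/48901 = -1204553108/1555687513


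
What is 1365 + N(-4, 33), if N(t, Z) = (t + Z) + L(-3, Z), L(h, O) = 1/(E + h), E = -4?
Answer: 9757/7 ≈ 1393.9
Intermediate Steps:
L(h, O) = 1/(-4 + h)
N(t, Z) = -⅐ + Z + t (N(t, Z) = (t + Z) + 1/(-4 - 3) = (Z + t) + 1/(-7) = (Z + t) - ⅐ = -⅐ + Z + t)
1365 + N(-4, 33) = 1365 + (-⅐ + 33 - 4) = 1365 + 202/7 = 9757/7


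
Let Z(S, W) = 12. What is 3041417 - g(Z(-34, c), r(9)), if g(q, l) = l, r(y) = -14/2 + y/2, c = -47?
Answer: 6082839/2 ≈ 3.0414e+6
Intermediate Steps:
r(y) = -7 + y/2 (r(y) = -14*½ + y*(½) = -7 + y/2)
3041417 - g(Z(-34, c), r(9)) = 3041417 - (-7 + (½)*9) = 3041417 - (-7 + 9/2) = 3041417 - 1*(-5/2) = 3041417 + 5/2 = 6082839/2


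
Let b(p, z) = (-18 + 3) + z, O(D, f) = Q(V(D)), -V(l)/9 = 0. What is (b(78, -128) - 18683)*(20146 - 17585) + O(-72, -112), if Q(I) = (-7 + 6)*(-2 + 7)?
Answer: -48213391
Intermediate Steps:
V(l) = 0 (V(l) = -9*0 = 0)
Q(I) = -5 (Q(I) = -1*5 = -5)
O(D, f) = -5
b(p, z) = -15 + z
(b(78, -128) - 18683)*(20146 - 17585) + O(-72, -112) = ((-15 - 128) - 18683)*(20146 - 17585) - 5 = (-143 - 18683)*2561 - 5 = -18826*2561 - 5 = -48213386 - 5 = -48213391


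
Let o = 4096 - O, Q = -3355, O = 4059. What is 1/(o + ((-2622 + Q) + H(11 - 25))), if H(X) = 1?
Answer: -1/5939 ≈ -0.00016838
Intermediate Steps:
o = 37 (o = 4096 - 1*4059 = 4096 - 4059 = 37)
1/(o + ((-2622 + Q) + H(11 - 25))) = 1/(37 + ((-2622 - 3355) + 1)) = 1/(37 + (-5977 + 1)) = 1/(37 - 5976) = 1/(-5939) = -1/5939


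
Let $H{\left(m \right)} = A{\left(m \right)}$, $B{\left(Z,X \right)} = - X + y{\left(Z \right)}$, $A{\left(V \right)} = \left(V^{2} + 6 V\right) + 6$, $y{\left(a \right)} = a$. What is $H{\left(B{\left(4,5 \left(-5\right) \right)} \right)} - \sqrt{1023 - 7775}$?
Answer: $1021 - 4 i \sqrt{422} \approx 1021.0 - 82.171 i$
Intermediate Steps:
$A{\left(V \right)} = 6 + V^{2} + 6 V$
$B{\left(Z,X \right)} = Z - X$ ($B{\left(Z,X \right)} = - X + Z = Z - X$)
$H{\left(m \right)} = 6 + m^{2} + 6 m$
$H{\left(B{\left(4,5 \left(-5\right) \right)} \right)} - \sqrt{1023 - 7775} = \left(6 + \left(4 - 5 \left(-5\right)\right)^{2} + 6 \left(4 - 5 \left(-5\right)\right)\right) - \sqrt{1023 - 7775} = \left(6 + \left(4 - -25\right)^{2} + 6 \left(4 - -25\right)\right) - \sqrt{-6752} = \left(6 + \left(4 + 25\right)^{2} + 6 \left(4 + 25\right)\right) - 4 i \sqrt{422} = \left(6 + 29^{2} + 6 \cdot 29\right) - 4 i \sqrt{422} = \left(6 + 841 + 174\right) - 4 i \sqrt{422} = 1021 - 4 i \sqrt{422}$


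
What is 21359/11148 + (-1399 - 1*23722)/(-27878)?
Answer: 437747555/155391972 ≈ 2.8171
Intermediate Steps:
21359/11148 + (-1399 - 1*23722)/(-27878) = 21359*(1/11148) + (-1399 - 23722)*(-1/27878) = 21359/11148 - 25121*(-1/27878) = 21359/11148 + 25121/27878 = 437747555/155391972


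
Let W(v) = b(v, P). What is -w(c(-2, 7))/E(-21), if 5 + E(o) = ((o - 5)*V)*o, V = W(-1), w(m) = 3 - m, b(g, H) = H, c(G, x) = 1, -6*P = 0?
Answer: ⅖ ≈ 0.40000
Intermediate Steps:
P = 0 (P = -⅙*0 = 0)
W(v) = 0
V = 0
E(o) = -5 (E(o) = -5 + ((o - 5)*0)*o = -5 + ((-5 + o)*0)*o = -5 + 0*o = -5 + 0 = -5)
-w(c(-2, 7))/E(-21) = -(3 - 1*1)/(-5) = -(3 - 1)*(-1)/5 = -2*(-1)/5 = -1*(-⅖) = ⅖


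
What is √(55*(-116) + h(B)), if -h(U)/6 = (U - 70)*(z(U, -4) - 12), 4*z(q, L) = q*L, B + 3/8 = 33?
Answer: I*√1048778/8 ≈ 128.01*I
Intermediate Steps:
B = 261/8 (B = -3/8 + 33 = 261/8 ≈ 32.625)
z(q, L) = L*q/4 (z(q, L) = (q*L)/4 = (L*q)/4 = L*q/4)
h(U) = -6*(-70 + U)*(-12 - U) (h(U) = -6*(U - 70)*((¼)*(-4)*U - 12) = -6*(-70 + U)*(-U - 12) = -6*(-70 + U)*(-12 - U))
√(55*(-116) + h(B)) = √(55*(-116) + (-5040 - 348*261/8 + 6*(261/8)²)) = √(-6380 + (-5040 - 22707/2 + 6*(68121/64))) = √(-6380 + (-5040 - 22707/2 + 204363/32)) = √(-6380 - 320229/32) = √(-524389/32) = I*√1048778/8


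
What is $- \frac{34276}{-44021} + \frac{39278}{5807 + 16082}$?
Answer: $\frac{2479324202}{963575669} \approx 2.573$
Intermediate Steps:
$- \frac{34276}{-44021} + \frac{39278}{5807 + 16082} = \left(-34276\right) \left(- \frac{1}{44021}\right) + \frac{39278}{21889} = \frac{34276}{44021} + 39278 \cdot \frac{1}{21889} = \frac{34276}{44021} + \frac{39278}{21889} = \frac{2479324202}{963575669}$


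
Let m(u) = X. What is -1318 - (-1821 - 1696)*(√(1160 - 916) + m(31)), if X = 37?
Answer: 128811 + 7034*√61 ≈ 1.8375e+5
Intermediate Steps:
m(u) = 37
-1318 - (-1821 - 1696)*(√(1160 - 916) + m(31)) = -1318 - (-1821 - 1696)*(√(1160 - 916) + 37) = -1318 - (-3517)*(√244 + 37) = -1318 - (-3517)*(2*√61 + 37) = -1318 - (-3517)*(37 + 2*√61) = -1318 - (-130129 - 7034*√61) = -1318 + (130129 + 7034*√61) = 128811 + 7034*√61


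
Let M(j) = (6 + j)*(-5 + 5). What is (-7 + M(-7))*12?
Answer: -84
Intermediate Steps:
M(j) = 0 (M(j) = (6 + j)*0 = 0)
(-7 + M(-7))*12 = (-7 + 0)*12 = -7*12 = -84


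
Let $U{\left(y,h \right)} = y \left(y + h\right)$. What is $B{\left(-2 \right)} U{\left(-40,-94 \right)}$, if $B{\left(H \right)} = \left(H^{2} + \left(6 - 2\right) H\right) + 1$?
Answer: $-16080$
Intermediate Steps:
$U{\left(y,h \right)} = y \left(h + y\right)$
$B{\left(H \right)} = 1 + H^{2} + 4 H$ ($B{\left(H \right)} = \left(H^{2} + 4 H\right) + 1 = 1 + H^{2} + 4 H$)
$B{\left(-2 \right)} U{\left(-40,-94 \right)} = \left(1 + \left(-2\right)^{2} + 4 \left(-2\right)\right) \left(- 40 \left(-94 - 40\right)\right) = \left(1 + 4 - 8\right) \left(\left(-40\right) \left(-134\right)\right) = \left(-3\right) 5360 = -16080$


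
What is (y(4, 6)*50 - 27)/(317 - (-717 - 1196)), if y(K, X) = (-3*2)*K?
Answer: -1227/2230 ≈ -0.55022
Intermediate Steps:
y(K, X) = -6*K
(y(4, 6)*50 - 27)/(317 - (-717 - 1196)) = (-6*4*50 - 27)/(317 - (-717 - 1196)) = (-24*50 - 27)/(317 - 1*(-1913)) = (-1200 - 27)/(317 + 1913) = -1227/2230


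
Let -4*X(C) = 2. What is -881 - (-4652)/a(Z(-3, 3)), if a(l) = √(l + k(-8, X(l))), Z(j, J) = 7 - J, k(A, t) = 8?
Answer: -881 + 2326*√3/3 ≈ 461.92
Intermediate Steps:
X(C) = -½ (X(C) = -¼*2 = -½)
a(l) = √(8 + l) (a(l) = √(l + 8) = √(8 + l))
-881 - (-4652)/a(Z(-3, 3)) = -881 - (-4652)/(√(8 + (7 - 1*3))) = -881 - (-4652)/(√(8 + (7 - 3))) = -881 - (-4652)/(√(8 + 4)) = -881 - (-4652)/(√12) = -881 - (-4652)/(2*√3) = -881 - (-4652)*√3/6 = -881 - (-2326)*√3/3 = -881 + 2326*√3/3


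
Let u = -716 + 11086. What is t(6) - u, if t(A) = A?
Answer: -10364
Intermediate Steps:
u = 10370
t(6) - u = 6 - 1*10370 = 6 - 10370 = -10364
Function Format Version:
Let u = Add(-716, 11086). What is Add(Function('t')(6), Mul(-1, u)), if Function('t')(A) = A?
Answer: -10364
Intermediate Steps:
u = 10370
Add(Function('t')(6), Mul(-1, u)) = Add(6, Mul(-1, 10370)) = Add(6, -10370) = -10364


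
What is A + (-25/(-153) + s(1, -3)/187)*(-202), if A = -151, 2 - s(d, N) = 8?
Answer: -17575/99 ≈ -177.53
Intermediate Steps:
s(d, N) = -6 (s(d, N) = 2 - 1*8 = 2 - 8 = -6)
A + (-25/(-153) + s(1, -3)/187)*(-202) = -151 + (-25/(-153) - 6/187)*(-202) = -151 + (-25*(-1/153) - 6*1/187)*(-202) = -151 + (25/153 - 6/187)*(-202) = -151 + (13/99)*(-202) = -151 - 2626/99 = -17575/99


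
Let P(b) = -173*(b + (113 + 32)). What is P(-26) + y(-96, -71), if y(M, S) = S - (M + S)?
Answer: -20491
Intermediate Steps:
P(b) = -25085 - 173*b (P(b) = -173*(b + 145) = -173*(145 + b) = -25085 - 173*b)
y(M, S) = -M (y(M, S) = S + (-M - S) = -M)
P(-26) + y(-96, -71) = (-25085 - 173*(-26)) - 1*(-96) = (-25085 + 4498) + 96 = -20587 + 96 = -20491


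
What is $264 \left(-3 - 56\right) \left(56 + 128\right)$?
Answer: $-2865984$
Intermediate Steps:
$264 \left(-3 - 56\right) \left(56 + 128\right) = 264 \left(\left(-59\right) 184\right) = 264 \left(-10856\right) = -2865984$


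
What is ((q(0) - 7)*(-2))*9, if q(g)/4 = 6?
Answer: -306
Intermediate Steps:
q(g) = 24 (q(g) = 4*6 = 24)
((q(0) - 7)*(-2))*9 = ((24 - 7)*(-2))*9 = (17*(-2))*9 = -34*9 = -306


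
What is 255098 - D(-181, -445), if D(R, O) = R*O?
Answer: 174553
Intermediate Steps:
D(R, O) = O*R
255098 - D(-181, -445) = 255098 - (-445)*(-181) = 255098 - 1*80545 = 255098 - 80545 = 174553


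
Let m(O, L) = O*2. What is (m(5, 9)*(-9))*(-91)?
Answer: 8190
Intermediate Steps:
m(O, L) = 2*O
(m(5, 9)*(-9))*(-91) = ((2*5)*(-9))*(-91) = (10*(-9))*(-91) = -90*(-91) = 8190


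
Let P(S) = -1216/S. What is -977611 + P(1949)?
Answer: -1905365055/1949 ≈ -9.7761e+5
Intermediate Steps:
-977611 + P(1949) = -977611 - 1216/1949 = -1905365055/1949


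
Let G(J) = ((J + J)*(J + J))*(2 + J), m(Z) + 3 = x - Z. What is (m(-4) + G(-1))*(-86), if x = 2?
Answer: -602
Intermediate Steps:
m(Z) = -1 - Z (m(Z) = -3 + (2 - Z) = -1 - Z)
G(J) = 4*J²*(2 + J) (G(J) = ((2*J)*(2*J))*(2 + J) = (4*J²)*(2 + J) = 4*J²*(2 + J))
(m(-4) + G(-1))*(-86) = ((-1 - 1*(-4)) + 4*(-1)²*(2 - 1))*(-86) = ((-1 + 4) + 4*1*1)*(-86) = (3 + 4)*(-86) = 7*(-86) = -602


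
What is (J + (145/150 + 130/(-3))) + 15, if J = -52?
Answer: -2381/30 ≈ -79.367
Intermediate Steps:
(J + (145/150 + 130/(-3))) + 15 = (-52 + (145/150 + 130/(-3))) + 15 = (-52 + (145*(1/150) + 130*(-⅓))) + 15 = (-52 + (29/30 - 130/3)) + 15 = (-52 - 1271/30) + 15 = -2831/30 + 15 = -2381/30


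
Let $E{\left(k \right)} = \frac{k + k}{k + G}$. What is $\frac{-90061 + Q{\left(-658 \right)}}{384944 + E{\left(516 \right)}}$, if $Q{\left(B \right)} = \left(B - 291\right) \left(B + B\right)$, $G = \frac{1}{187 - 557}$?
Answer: $\frac{221241328337}{73493505376} \approx 3.0104$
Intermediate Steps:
$G = - \frac{1}{370}$ ($G = \frac{1}{-370} = - \frac{1}{370} \approx -0.0027027$)
$Q{\left(B \right)} = 2 B \left(-291 + B\right)$ ($Q{\left(B \right)} = \left(-291 + B\right) 2 B = 2 B \left(-291 + B\right)$)
$E{\left(k \right)} = \frac{2 k}{- \frac{1}{370} + k}$ ($E{\left(k \right)} = \frac{k + k}{k - \frac{1}{370}} = \frac{2 k}{- \frac{1}{370} + k}$)
$\frac{-90061 + Q{\left(-658 \right)}}{384944 + E{\left(516 \right)}} = \frac{-90061 + 2 \left(-658\right) \left(-291 - 658\right)}{384944 + 740 \cdot 516 \frac{1}{-1 + 370 \cdot 516}} = \frac{-90061 + 2 \left(-658\right) \left(-949\right)}{384944 + 740 \cdot 516 \frac{1}{-1 + 190920}} = \frac{-90061 + 1248884}{384944 + 740 \cdot 516 \cdot \frac{1}{190919}} = \frac{1158823}{384944 + 740 \cdot 516 \cdot \frac{1}{190919}} = \frac{1158823}{384944 + \frac{381840}{190919}} = \frac{1158823}{\frac{73493505376}{190919}} = 1158823 \cdot \frac{190919}{73493505376} = \frac{221241328337}{73493505376}$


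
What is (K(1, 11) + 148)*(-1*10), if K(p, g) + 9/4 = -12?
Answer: -2675/2 ≈ -1337.5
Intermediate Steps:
K(p, g) = -57/4 (K(p, g) = -9/4 - 12 = -57/4)
(K(1, 11) + 148)*(-1*10) = (-57/4 + 148)*(-1*10) = (535/4)*(-10) = -2675/2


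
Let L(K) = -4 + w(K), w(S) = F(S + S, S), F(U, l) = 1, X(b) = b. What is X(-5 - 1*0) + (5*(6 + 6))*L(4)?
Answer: -185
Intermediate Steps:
w(S) = 1
L(K) = -3 (L(K) = -4 + 1 = -3)
X(-5 - 1*0) + (5*(6 + 6))*L(4) = (-5 - 1*0) + (5*(6 + 6))*(-3) = (-5 + 0) + (5*12)*(-3) = -5 + 60*(-3) = -5 - 180 = -185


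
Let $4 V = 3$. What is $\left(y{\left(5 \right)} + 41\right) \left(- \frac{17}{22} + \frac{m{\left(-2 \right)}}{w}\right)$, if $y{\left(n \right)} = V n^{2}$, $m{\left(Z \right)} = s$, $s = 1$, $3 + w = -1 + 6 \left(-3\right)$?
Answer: $- \frac{2151}{44} \approx -48.886$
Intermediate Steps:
$w = -22$ ($w = -3 + \left(-1 + 6 \left(-3\right)\right) = -3 - 19 = -22$)
$V = \frac{3}{4}$ ($V = \frac{1}{4} \cdot 3 = \frac{3}{4} \approx 0.75$)
$m{\left(Z \right)} = 1$
$y{\left(n \right)} = \frac{3 n^{2}}{4}$
$\left(y{\left(5 \right)} + 41\right) \left(- \frac{17}{22} + \frac{m{\left(-2 \right)}}{w}\right) = \left(\frac{3 \cdot 5^{2}}{4} + 41\right) \left(- \frac{17}{22} + 1 \frac{1}{-22}\right) = \left(\frac{3}{4} \cdot 25 + 41\right) \left(\left(-17\right) \frac{1}{22} + 1 \left(- \frac{1}{22}\right)\right) = \left(\frac{75}{4} + 41\right) \left(- \frac{17}{22} - \frac{1}{22}\right) = \frac{239}{4} \left(- \frac{9}{11}\right) = - \frac{2151}{44}$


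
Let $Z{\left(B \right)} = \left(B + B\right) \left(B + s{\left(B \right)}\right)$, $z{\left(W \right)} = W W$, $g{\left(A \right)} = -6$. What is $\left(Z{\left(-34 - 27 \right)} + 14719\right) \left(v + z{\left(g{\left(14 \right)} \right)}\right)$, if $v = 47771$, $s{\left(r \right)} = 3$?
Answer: $1041953565$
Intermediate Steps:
$z{\left(W \right)} = W^{2}$
$Z{\left(B \right)} = 2 B \left(3 + B\right)$ ($Z{\left(B \right)} = \left(B + B\right) \left(B + 3\right) = 2 B \left(3 + B\right)$)
$\left(Z{\left(-34 - 27 \right)} + 14719\right) \left(v + z{\left(g{\left(14 \right)} \right)}\right) = \left(2 \left(-34 - 27\right) \left(3 - 61\right) + 14719\right) \left(47771 + \left(-6\right)^{2}\right) = \left(2 \left(-34 - 27\right) \left(3 - 61\right) + 14719\right) \left(47771 + 36\right) = \left(2 \left(-61\right) \left(3 - 61\right) + 14719\right) 47807 = \left(2 \left(-61\right) \left(-58\right) + 14719\right) 47807 = \left(7076 + 14719\right) 47807 = 21795 \cdot 47807 = 1041953565$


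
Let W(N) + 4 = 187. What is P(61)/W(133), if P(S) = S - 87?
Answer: -26/183 ≈ -0.14208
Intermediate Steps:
P(S) = -87 + S
W(N) = 183 (W(N) = -4 + 187 = 183)
P(61)/W(133) = (-87 + 61)/183 = -26*1/183 = -26/183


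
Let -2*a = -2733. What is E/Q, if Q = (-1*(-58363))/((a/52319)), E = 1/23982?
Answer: 911/48819258826436 ≈ 1.8661e-11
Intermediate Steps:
a = 2733/2 (a = -½*(-2733) = 2733/2 ≈ 1366.5)
E = 1/23982 ≈ 4.1698e-5
Q = 6106987594/2733 (Q = (-1*(-58363))/(((2733/2)/52319)) = 58363/(((2733/2)*(1/52319))) = 58363/(2733/104638) = 58363*(104638/2733) = 6106987594/2733 ≈ 2.2345e+6)
E/Q = 1/(23982*(6106987594/2733)) = (1/23982)*(2733/6106987594) = 911/48819258826436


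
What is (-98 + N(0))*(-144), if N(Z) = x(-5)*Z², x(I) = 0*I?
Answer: 14112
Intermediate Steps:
x(I) = 0
N(Z) = 0 (N(Z) = 0*Z² = 0)
(-98 + N(0))*(-144) = (-98 + 0)*(-144) = -98*(-144) = 14112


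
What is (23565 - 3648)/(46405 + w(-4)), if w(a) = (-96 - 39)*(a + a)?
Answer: 19917/47485 ≈ 0.41944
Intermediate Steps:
w(a) = -270*a
(23565 - 3648)/(46405 + w(-4)) = (23565 - 3648)/(46405 - 270*(-4)) = 19917/(46405 + 1080) = 19917/47485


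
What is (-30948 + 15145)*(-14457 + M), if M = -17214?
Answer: 500496813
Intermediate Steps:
(-30948 + 15145)*(-14457 + M) = (-30948 + 15145)*(-14457 - 17214) = -15803*(-31671) = 500496813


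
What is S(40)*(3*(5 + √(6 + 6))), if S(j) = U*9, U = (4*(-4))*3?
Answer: -6480 - 2592*√3 ≈ -10969.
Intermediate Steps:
U = -48 (U = -16*3 = -48)
S(j) = -432 (S(j) = -48*9 = -432)
S(40)*(3*(5 + √(6 + 6))) = -1296*(5 + √(6 + 6)) = -1296*(5 + √12) = -1296*(5 + 2*√3) = -432*(15 + 6*√3) = -6480 - 2592*√3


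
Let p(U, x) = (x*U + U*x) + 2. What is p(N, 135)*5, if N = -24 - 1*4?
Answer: -37790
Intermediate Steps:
N = -28 (N = -24 - 4 = -28)
p(U, x) = 2 + 2*U*x (p(U, x) = (U*x + U*x) + 2 = 2*U*x + 2 = 2 + 2*U*x)
p(N, 135)*5 = (2 + 2*(-28)*135)*5 = (2 - 7560)*5 = -7558*5 = -37790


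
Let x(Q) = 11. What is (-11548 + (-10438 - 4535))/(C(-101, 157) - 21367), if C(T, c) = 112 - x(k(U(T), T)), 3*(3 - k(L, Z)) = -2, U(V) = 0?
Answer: 26521/21266 ≈ 1.2471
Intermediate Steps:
k(L, Z) = 11/3 (k(L, Z) = 3 - ⅓*(-2) = 3 + ⅔ = 11/3)
C(T, c) = 101 (C(T, c) = 112 - 1*11 = 112 - 11 = 101)
(-11548 + (-10438 - 4535))/(C(-101, 157) - 21367) = (-11548 + (-10438 - 4535))/(101 - 21367) = (-11548 - 14973)/(-21266) = -26521*(-1/21266) = 26521/21266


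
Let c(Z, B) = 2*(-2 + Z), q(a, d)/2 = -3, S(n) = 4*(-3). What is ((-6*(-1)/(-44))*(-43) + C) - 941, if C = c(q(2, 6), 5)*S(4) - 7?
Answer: -16503/22 ≈ -750.14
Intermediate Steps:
S(n) = -12
q(a, d) = -6 (q(a, d) = 2*(-3) = -6)
c(Z, B) = -4 + 2*Z
C = 185 (C = (-4 + 2*(-6))*(-12) - 7 = (-4 - 12)*(-12) - 7 = -16*(-12) - 7 = 192 - 7 = 185)
((-6*(-1)/(-44))*(-43) + C) - 941 = ((-6*(-1)/(-44))*(-43) + 185) - 941 = ((6*(-1/44))*(-43) + 185) - 941 = (-3/22*(-43) + 185) - 941 = (129/22 + 185) - 941 = 4199/22 - 941 = -16503/22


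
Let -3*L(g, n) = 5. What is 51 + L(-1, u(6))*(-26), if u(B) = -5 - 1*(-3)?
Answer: 283/3 ≈ 94.333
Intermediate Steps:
u(B) = -2 (u(B) = -5 + 3 = -2)
L(g, n) = -5/3 (L(g, n) = -⅓*5 = -5/3)
51 + L(-1, u(6))*(-26) = 51 - 5/3*(-26) = 51 + 130/3 = 283/3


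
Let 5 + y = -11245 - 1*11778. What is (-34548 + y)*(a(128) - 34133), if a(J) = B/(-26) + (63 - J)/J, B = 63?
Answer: 408805354233/208 ≈ 1.9654e+9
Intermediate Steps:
a(J) = -63/26 + (63 - J)/J (a(J) = 63/(-26) + (63 - J)/J = 63*(-1/26) + (63 - J)/J = -63/26 + (63 - J)/J)
y = -23028 (y = -5 + (-11245 - 1*11778) = -5 + (-11245 - 11778) = -5 - 23023 = -23028)
(-34548 + y)*(a(128) - 34133) = (-34548 - 23028)*((-89/26 + 63/128) - 34133) = -57576*((-89/26 + 63*(1/128)) - 34133) = -57576*((-89/26 + 63/128) - 34133) = -57576*(-4877/1664 - 34133) = -57576*(-56802189/1664) = 408805354233/208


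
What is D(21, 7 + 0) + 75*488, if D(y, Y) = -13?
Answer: 36587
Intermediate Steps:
D(21, 7 + 0) + 75*488 = -13 + 75*488 = -13 + 36600 = 36587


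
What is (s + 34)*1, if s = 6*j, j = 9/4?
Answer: 95/2 ≈ 47.500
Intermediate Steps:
j = 9/4 (j = 9*(¼) = 9/4 ≈ 2.2500)
s = 27/2 (s = 6*(9/4) = 27/2 ≈ 13.500)
(s + 34)*1 = (27/2 + 34)*1 = (95/2)*1 = 95/2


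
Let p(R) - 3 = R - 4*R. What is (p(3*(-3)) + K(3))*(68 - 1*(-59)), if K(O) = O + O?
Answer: 4572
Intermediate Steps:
K(O) = 2*O
p(R) = 3 - 3*R (p(R) = 3 + (R - 4*R) = 3 - 3*R)
(p(3*(-3)) + K(3))*(68 - 1*(-59)) = ((3 - 9*(-3)) + 2*3)*(68 - 1*(-59)) = ((3 - 3*(-9)) + 6)*(68 + 59) = ((3 + 27) + 6)*127 = (30 + 6)*127 = 36*127 = 4572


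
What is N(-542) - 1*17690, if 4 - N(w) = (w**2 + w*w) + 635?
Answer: -605849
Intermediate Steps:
N(w) = -631 - 2*w**2 (N(w) = 4 - ((w**2 + w*w) + 635) = 4 - ((w**2 + w**2) + 635) = 4 - (2*w**2 + 635) = 4 - (635 + 2*w**2) = 4 + (-635 - 2*w**2) = -631 - 2*w**2)
N(-542) - 1*17690 = (-631 - 2*(-542)**2) - 1*17690 = (-631 - 2*293764) - 17690 = (-631 - 587528) - 17690 = -588159 - 17690 = -605849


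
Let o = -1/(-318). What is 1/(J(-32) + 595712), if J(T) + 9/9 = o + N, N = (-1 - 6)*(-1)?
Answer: 318/189438325 ≈ 1.6786e-6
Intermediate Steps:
o = 1/318 (o = -1*(-1/318) = 1/318 ≈ 0.0031447)
N = 7 (N = -7*(-1) = 7)
J(T) = 1909/318 (J(T) = -1 + (1/318 + 7) = -1 + 2227/318 = 1909/318)
1/(J(-32) + 595712) = 1/(1909/318 + 595712) = 1/(189438325/318) = 318/189438325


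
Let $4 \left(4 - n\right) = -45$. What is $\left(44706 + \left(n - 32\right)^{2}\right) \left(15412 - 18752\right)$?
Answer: $- \frac{601020475}{4} \approx -1.5026 \cdot 10^{8}$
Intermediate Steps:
$n = \frac{61}{4}$ ($n = 4 - - \frac{45}{4} = 4 + \frac{45}{4} = \frac{61}{4} \approx 15.25$)
$\left(44706 + \left(n - 32\right)^{2}\right) \left(15412 - 18752\right) = \left(44706 + \left(\frac{61}{4} - 32\right)^{2}\right) \left(15412 - 18752\right) = \left(44706 + \left(- \frac{67}{4}\right)^{2}\right) \left(-3340\right) = \left(44706 + \frac{4489}{16}\right) \left(-3340\right) = \frac{719785}{16} \left(-3340\right) = - \frac{601020475}{4}$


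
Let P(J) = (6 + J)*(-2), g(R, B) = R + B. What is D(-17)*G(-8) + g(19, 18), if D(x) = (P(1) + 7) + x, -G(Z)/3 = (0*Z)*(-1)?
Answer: 37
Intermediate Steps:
G(Z) = 0 (G(Z) = -3*0*Z*(-1) = -0*(-1) = -3*0 = 0)
g(R, B) = B + R
P(J) = -12 - 2*J
D(x) = -7 + x (D(x) = ((-12 - 2*1) + 7) + x = ((-12 - 2) + 7) + x = (-14 + 7) + x = -7 + x)
D(-17)*G(-8) + g(19, 18) = (-7 - 17)*0 + (18 + 19) = -24*0 + 37 = 0 + 37 = 37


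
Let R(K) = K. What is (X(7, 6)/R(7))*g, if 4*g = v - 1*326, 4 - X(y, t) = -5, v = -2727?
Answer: -27477/28 ≈ -981.32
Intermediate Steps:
X(y, t) = 9 (X(y, t) = 4 - 1*(-5) = 4 + 5 = 9)
g = -3053/4 (g = (-2727 - 1*326)/4 = (-2727 - 326)/4 = (¼)*(-3053) = -3053/4 ≈ -763.25)
(X(7, 6)/R(7))*g = (9/7)*(-3053/4) = -27477/28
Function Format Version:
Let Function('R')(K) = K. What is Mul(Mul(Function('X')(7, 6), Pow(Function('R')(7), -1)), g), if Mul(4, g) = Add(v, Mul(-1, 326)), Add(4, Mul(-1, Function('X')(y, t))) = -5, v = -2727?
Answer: Rational(-27477, 28) ≈ -981.32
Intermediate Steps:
Function('X')(y, t) = 9 (Function('X')(y, t) = Add(4, Mul(-1, -5)) = Add(4, 5) = 9)
g = Rational(-3053, 4) (g = Mul(Rational(1, 4), Add(-2727, Mul(-1, 326))) = Mul(Rational(1, 4), Add(-2727, -326)) = Mul(Rational(1, 4), -3053) = Rational(-3053, 4) ≈ -763.25)
Mul(Mul(Function('X')(7, 6), Pow(Function('R')(7), -1)), g) = Mul(Mul(9, Pow(7, -1)), Rational(-3053, 4)) = Mul(Mul(9, Rational(1, 7)), Rational(-3053, 4)) = Mul(Rational(9, 7), Rational(-3053, 4)) = Rational(-27477, 28)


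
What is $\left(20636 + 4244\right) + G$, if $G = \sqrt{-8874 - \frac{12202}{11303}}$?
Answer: $24880 + \frac{4 i \sqrt{70866294767}}{11303} \approx 24880.0 + 94.208 i$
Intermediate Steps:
$G = \frac{4 i \sqrt{70866294767}}{11303}$ ($G = \sqrt{-8874 - \frac{12202}{11303}} = \sqrt{- \frac{100315024}{11303}} = \frac{4 i \sqrt{70866294767}}{11303} \approx 94.208 i$)
$\left(20636 + 4244\right) + G = \left(20636 + 4244\right) + \frac{4 i \sqrt{70866294767}}{11303} = 24880 + \frac{4 i \sqrt{70866294767}}{11303}$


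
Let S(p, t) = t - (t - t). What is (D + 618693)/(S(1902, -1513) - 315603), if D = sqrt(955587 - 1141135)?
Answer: -618693/317116 - I*sqrt(46387)/158558 ≈ -1.951 - 0.0013583*I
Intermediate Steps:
S(p, t) = t (S(p, t) = t - 1*0 = t + 0 = t)
D = 2*I*sqrt(46387) (D = sqrt(-185548) = 2*I*sqrt(46387) ≈ 430.75*I)
(D + 618693)/(S(1902, -1513) - 315603) = (2*I*sqrt(46387) + 618693)/(-1513 - 315603) = (618693 + 2*I*sqrt(46387))/(-317116) = (618693 + 2*I*sqrt(46387))*(-1/317116) = -618693/317116 - I*sqrt(46387)/158558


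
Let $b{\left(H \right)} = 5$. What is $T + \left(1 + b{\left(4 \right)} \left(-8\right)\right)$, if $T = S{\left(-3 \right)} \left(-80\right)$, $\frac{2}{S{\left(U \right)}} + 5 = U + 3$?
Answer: $-7$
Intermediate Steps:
$S{\left(U \right)} = \frac{2}{-2 + U}$ ($S{\left(U \right)} = \frac{2}{-5 + \left(U + 3\right)} = \frac{2}{-5 + \left(3 + U\right)} = \frac{2}{-2 + U}$)
$T = 32$ ($T = \frac{2}{-2 - 3} \left(-80\right) = \frac{2}{-5} \left(-80\right) = 2 \left(- \frac{1}{5}\right) \left(-80\right) = \left(- \frac{2}{5}\right) \left(-80\right) = 32$)
$T + \left(1 + b{\left(4 \right)} \left(-8\right)\right) = 32 + \left(1 + 5 \left(-8\right)\right) = 32 + \left(1 - 40\right) = 32 - 39 = -7$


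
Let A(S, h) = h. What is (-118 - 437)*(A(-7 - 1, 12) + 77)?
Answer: -49395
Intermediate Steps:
(-118 - 437)*(A(-7 - 1, 12) + 77) = (-118 - 437)*(12 + 77) = -555*89 = -49395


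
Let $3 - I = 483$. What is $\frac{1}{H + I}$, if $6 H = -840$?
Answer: $- \frac{1}{620} \approx -0.0016129$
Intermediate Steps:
$I = -480$ ($I = 3 - 483 = -480$)
$H = -140$ ($H = \frac{1}{6} \left(-840\right) = -140$)
$\frac{1}{H + I} = \frac{1}{-140 - 480} = \frac{1}{-620} = - \frac{1}{620}$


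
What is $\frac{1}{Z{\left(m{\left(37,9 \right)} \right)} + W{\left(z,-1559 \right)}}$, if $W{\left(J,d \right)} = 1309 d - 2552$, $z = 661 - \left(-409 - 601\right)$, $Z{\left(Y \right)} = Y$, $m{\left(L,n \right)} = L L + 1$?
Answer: $- \frac{1}{2041913} \approx -4.8974 \cdot 10^{-7}$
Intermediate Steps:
$m{\left(L,n \right)} = 1 + L^{2}$ ($m{\left(L,n \right)} = L^{2} + 1 = 1 + L^{2}$)
$z = 1671$ ($z = 661 - -1010 = 661 + 1010 = 1671$)
$W{\left(J,d \right)} = -2552 + 1309 d$
$\frac{1}{Z{\left(m{\left(37,9 \right)} \right)} + W{\left(z,-1559 \right)}} = \frac{1}{\left(1 + 37^{2}\right) + \left(-2552 + 1309 \left(-1559\right)\right)} = \frac{1}{\left(1 + 1369\right) - 2043283} = \frac{1}{1370 - 2043283} = \frac{1}{-2041913} = - \frac{1}{2041913}$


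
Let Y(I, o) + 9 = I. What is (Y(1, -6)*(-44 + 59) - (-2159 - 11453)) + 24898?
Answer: 38390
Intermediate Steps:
Y(I, o) = -9 + I
(Y(1, -6)*(-44 + 59) - (-2159 - 11453)) + 24898 = ((-9 + 1)*(-44 + 59) - (-2159 - 11453)) + 24898 = (-8*15 - 1*(-13612)) + 24898 = (-120 + 13612) + 24898 = 13492 + 24898 = 38390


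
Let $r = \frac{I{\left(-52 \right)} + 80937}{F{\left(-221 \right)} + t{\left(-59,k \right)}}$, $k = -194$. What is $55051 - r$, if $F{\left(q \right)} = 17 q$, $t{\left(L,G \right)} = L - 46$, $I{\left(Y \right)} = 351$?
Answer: $\frac{106344125}{1931} \approx 55072.0$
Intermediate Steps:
$t{\left(L,G \right)} = -46 + L$ ($t{\left(L,G \right)} = L - 46 = -46 + L$)
$r = - \frac{40644}{1931}$ ($r = \frac{351 + 80937}{17 \left(-221\right) - 105} = \frac{81288}{-3757 - 105} = \frac{81288}{-3862} = 81288 \left(- \frac{1}{3862}\right) = - \frac{40644}{1931} \approx -21.048$)
$55051 - r = 55051 - - \frac{40644}{1931} = 55051 + \frac{40644}{1931} = \frac{106344125}{1931}$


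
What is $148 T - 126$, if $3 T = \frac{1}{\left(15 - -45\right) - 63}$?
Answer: $- \frac{1282}{9} \approx -142.44$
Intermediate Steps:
$T = - \frac{1}{9}$ ($T = \frac{1}{3 \left(\left(15 - -45\right) - 63\right)} = \frac{1}{3 \left(\left(15 + 45\right) - 63\right)} = \frac{1}{3 \left(60 - 63\right)} = \frac{1}{3 \left(-3\right)} = \frac{1}{3} \left(- \frac{1}{3}\right) = - \frac{1}{9} \approx -0.11111$)
$148 T - 126 = 148 \left(- \frac{1}{9}\right) - 126 = - \frac{148}{9} - 126 = - \frac{1282}{9}$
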